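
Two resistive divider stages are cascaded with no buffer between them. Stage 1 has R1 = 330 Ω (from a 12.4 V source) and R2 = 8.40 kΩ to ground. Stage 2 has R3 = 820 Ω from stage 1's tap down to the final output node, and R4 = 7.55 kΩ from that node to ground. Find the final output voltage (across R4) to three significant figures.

Stage 2 presents R3+R4 = 8370 Ω as a load on stage 1's tap.
Stage 1's lower leg becomes R2‖(R3+R4) = 4192 Ω, so V_mid = 12.4 × 4192/4522 = 11.50 V.
Stage 2 is itself unloaded: V_out = V_mid × R4/(R3+R4) = 11.50 × 7550/8370 = 10.4 V.

V_out ≈ 10.4 V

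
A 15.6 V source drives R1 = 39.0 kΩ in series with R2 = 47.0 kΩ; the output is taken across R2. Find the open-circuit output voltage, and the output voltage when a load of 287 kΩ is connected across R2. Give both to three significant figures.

Open-circuit: V = 15.6 × 47.0/(39.0 + 47.0) = 8.53 V.
With the load, R2 becomes R2‖R_L = 40.39 kΩ, so V = 15.6 × 40.39/79.39 = 7.94 V.

Unloaded: 8.53 V; loaded: 7.94 V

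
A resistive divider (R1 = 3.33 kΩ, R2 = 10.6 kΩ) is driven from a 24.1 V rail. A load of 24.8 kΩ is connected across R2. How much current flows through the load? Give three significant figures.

R2‖R_L = 7.426 kΩ; V_out = 24.1 × 7.426/10.76 = 16.64 V.
I_L = V_out / R_L = 16.64 / 24.8 kΩ = 0.671 mA.

I_L ≈ 0.671 mA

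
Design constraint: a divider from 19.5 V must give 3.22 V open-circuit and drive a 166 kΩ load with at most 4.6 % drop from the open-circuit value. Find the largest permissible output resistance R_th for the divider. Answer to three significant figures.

Loading drop = R_th/(R_th + R_L) ≤ 0.0460, so R_th ≤ R_L · ε/(1−ε) = 166 kΩ × 0.0460/0.9540 = 8.00 kΩ.
(Any R1, R2 with R2/(R1+R2) = 0.165 and R1‖R2 ≤ 8.00 kΩ will meet the spec.)

R_th ≤ 8.00 kΩ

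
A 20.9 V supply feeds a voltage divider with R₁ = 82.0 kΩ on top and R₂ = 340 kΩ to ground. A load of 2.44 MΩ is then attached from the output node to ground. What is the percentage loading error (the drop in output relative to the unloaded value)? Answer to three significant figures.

2.64 %

The divider's output (Thévenin) resistance is R₁‖R₂ = 66.07 kΩ.
Fractional drop under load = R_th/(R_th + R_L) = 66.07 / (66.07 + 2440) = 0.02636.
So the output falls by 2.64 %.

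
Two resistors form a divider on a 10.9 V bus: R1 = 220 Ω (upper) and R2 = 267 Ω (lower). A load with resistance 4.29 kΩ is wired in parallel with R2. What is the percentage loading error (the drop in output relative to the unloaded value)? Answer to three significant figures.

The divider's output (Thévenin) resistance is R1‖R2 = 120.6 Ω.
Fractional drop under load = R_th/(R_th + R_L) = 120.6 / (120.6 + 4290) = 0.02735.
So the output falls by 2.73 %.

2.73 %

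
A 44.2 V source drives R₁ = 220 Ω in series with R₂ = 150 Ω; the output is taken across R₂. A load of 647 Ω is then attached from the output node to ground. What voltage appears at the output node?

The load sits in parallel with R₂: R₂‖R_L = (150 × 647) / (150 + 647) = 121.8 Ω.
V_out = 44.2 × 121.8 / (220 + 121.8) = 44.2 × 121.8/341.8 = 15.7 V.

V_out ≈ 15.7 V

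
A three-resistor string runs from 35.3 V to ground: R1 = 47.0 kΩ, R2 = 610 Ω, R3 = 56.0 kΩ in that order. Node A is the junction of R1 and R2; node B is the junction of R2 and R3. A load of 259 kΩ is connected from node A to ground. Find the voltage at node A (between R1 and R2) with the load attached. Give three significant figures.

V ≈ 17.5 V

Below node A the series string R2+R3 = 56610 Ω sits in parallel with the 259000 Ω load: 46460 Ω.
V_A = 35.3 × 46460/(47000 + 46460) = 17.5 V.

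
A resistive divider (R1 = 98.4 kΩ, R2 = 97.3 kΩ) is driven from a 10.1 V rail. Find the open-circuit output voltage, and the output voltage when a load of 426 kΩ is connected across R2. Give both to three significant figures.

Unloaded: 5.02 V; loaded: 4.50 V

Open-circuit: V = 10.1 × 97.3/(98.4 + 97.3) = 5.02 V.
With the load, R2 becomes R2‖R_L = 79.21 kΩ, so V = 10.1 × 79.21/177.6 = 4.50 V.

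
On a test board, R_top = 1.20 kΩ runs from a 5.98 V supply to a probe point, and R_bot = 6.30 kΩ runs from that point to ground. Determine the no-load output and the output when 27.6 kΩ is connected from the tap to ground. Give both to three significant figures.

Open-circuit: V = 5.98 × 6.30/(1.20 + 6.30) = 5.02 V.
With the load, R_bot becomes R_bot‖R_L = 5.129 kΩ, so V = 5.98 × 5.129/6.329 = 4.85 V.

Unloaded: 5.02 V; loaded: 4.85 V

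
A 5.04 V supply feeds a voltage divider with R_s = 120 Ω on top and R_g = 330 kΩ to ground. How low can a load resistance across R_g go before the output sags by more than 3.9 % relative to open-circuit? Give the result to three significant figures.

R_L(min) ≈ 2.96 kΩ

Output resistance R_th = R_s‖R_g = (120 × 330000)/330100 = 120.0 Ω.
The fractional drop is R_th/(R_th + R_L); requiring this ≤ 0.0390 gives R_L ≥ R_th(1/0.0390 − 1) = 120.0 × 24.64 = 2.96 kΩ.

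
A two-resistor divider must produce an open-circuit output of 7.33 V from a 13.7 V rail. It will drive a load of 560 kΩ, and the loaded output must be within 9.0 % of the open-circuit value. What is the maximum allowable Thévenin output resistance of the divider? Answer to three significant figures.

R_th ≤ 55.4 kΩ

Loading drop = R_th/(R_th + R_L) ≤ 0.0900, so R_th ≤ R_L · ε/(1−ε) = 560 kΩ × 0.0900/0.9100 = 55.4 kΩ.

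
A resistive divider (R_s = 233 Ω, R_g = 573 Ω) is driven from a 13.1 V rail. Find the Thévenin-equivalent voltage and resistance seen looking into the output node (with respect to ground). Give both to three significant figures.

V_th is the open-circuit tap voltage: 13.1 × 573/(233 + 573) = 9.31 V.
With the supply zeroed, R_s and R_g appear in parallel from the tap: R_th = R_s‖R_g = (233 × 573)/806.0 = 166 Ω.

V_th = 9.31 V, R_th = 166 Ω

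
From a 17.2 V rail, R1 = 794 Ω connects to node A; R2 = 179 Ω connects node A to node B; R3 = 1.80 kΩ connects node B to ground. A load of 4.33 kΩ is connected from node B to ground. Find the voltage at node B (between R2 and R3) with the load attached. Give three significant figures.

At node B, R3 is in parallel with the load: R3‖R_L = 1271 Ω.
Below node A the resistance is R2 + (R3‖R_L) = 1450 Ω, so V_A = 17.2 × 1450/2244 = 11.12 V.
Then V_B = V_A × (R3‖R_L)/(R2 + R3‖R_L) = 11.12 × 1271/1450 = 9.74 V.

V ≈ 9.74 V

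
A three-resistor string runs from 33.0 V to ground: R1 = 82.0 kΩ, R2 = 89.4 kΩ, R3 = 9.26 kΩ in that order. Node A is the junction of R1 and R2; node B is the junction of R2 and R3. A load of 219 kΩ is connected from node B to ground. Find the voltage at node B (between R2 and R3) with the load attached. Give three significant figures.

V ≈ 1.63 V

At node B, R3 is in parallel with the load: R3‖R_L = 8.884 kΩ.
Below node A the resistance is R2 + (R3‖R_L) = 98.28 kΩ, so V_A = 33.0 × 98.28/180.3 = 17.99 V.
Then V_B = V_A × (R3‖R_L)/(R2 + R3‖R_L) = 17.99 × 8.884/98.28 = 1.63 V.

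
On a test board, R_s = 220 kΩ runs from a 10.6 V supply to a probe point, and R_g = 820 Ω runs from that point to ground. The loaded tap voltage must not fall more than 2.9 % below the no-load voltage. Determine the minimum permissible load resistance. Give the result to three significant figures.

R_L(min) ≈ 27.4 kΩ

Output resistance R_th = R_s‖R_g = (220000 × 820)/220800 = 817.0 Ω.
The fractional drop is R_th/(R_th + R_L); requiring this ≤ 0.0290 gives R_L ≥ R_th(1/0.0290 − 1) = 817.0 × 33.48 = 27.4 kΩ.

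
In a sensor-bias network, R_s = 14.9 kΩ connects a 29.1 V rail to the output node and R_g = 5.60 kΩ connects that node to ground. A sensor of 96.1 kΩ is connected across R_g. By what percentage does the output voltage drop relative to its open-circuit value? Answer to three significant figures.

The divider's output (Thévenin) resistance is R_s‖R_g = 4.070 kΩ.
Fractional drop under load = R_th/(R_th + R_L) = 4.070 / (4.070 + 96.1) = 0.04063.
So the output falls by 4.06 %.

4.06 %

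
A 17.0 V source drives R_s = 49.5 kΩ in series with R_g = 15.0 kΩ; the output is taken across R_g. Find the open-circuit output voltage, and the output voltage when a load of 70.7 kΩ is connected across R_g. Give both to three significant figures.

Open-circuit: V = 17.0 × 15.0/(49.5 + 15.0) = 3.95 V.
With the load, R_g becomes R_g‖R_L = 12.37 kΩ, so V = 17.0 × 12.37/61.87 = 3.40 V.

Unloaded: 3.95 V; loaded: 3.40 V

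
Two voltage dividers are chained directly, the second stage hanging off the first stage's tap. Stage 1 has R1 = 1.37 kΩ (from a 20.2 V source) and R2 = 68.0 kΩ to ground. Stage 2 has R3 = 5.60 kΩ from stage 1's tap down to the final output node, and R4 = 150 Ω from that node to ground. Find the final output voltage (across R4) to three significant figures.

Stage 2 presents R3+R4 = 5750 Ω as a load on stage 1's tap.
Stage 1's lower leg becomes R2‖(R3+R4) = 5302 Ω, so V_mid = 20.2 × 5302/6672 = 16.05 V.
Stage 2 is itself unloaded: V_out = V_mid × R4/(R3+R4) = 16.05 × 150/5750 = 0.419 V.

V_out ≈ 0.419 V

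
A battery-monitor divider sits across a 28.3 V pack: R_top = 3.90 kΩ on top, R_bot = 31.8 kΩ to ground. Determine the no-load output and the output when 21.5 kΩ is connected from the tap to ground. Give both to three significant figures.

Unloaded: 25.2 V; loaded: 21.7 V

Open-circuit: V = 28.3 × 31.8/(3.90 + 31.8) = 25.2 V.
With the load, R_bot becomes R_bot‖R_L = 12.83 kΩ, so V = 28.3 × 12.83/16.73 = 21.7 V.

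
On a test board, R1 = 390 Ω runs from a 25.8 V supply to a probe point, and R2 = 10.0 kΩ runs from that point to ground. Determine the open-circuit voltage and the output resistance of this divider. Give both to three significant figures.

V_th = 24.8 V, R_th = 375 Ω

V_th is the open-circuit tap voltage: 25.8 × 10000/(390 + 10000) = 24.8 V.
With the supply zeroed, R1 and R2 appear in parallel from the tap: R_th = R1‖R2 = (390 × 10000)/10390 = 375 Ω.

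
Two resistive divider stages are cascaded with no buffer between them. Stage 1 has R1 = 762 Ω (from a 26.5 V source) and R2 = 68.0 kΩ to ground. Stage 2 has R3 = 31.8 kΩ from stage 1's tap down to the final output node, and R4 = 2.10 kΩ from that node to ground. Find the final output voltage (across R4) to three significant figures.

V_out ≈ 1.59 V

Stage 2 presents R3+R4 = 33900 Ω as a load on stage 1's tap.
Stage 1's lower leg becomes R2‖(R3+R4) = 22620 Ω, so V_mid = 26.5 × 22620/23380 = 25.64 V.
Stage 2 is itself unloaded: V_out = V_mid × R4/(R3+R4) = 25.64 × 2100/33900 = 1.59 V.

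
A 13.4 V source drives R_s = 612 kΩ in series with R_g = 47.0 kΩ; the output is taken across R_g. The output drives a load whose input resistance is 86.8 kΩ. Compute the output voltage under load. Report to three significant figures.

V_out ≈ 0.636 V

The load sits in parallel with R_g: R_g‖R_L = (47.0 × 86.8) / (47.0 + 86.8) = 30.49 kΩ.
V_out = 13.4 × 30.49 / (612 + 30.49) = 13.4 × 30.49/642.5 = 0.636 V.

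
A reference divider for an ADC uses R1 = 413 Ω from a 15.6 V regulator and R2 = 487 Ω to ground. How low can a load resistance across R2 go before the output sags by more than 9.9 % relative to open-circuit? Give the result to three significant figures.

R_L(min) ≈ 2.03 kΩ

Output resistance R_th = R1‖R2 = (413 × 487)/900.0 = 223.5 Ω.
The fractional drop is R_th/(R_th + R_L); requiring this ≤ 0.0990 gives R_L ≥ R_th(1/0.0990 − 1) = 223.5 × 9.101 = 2.03 kΩ.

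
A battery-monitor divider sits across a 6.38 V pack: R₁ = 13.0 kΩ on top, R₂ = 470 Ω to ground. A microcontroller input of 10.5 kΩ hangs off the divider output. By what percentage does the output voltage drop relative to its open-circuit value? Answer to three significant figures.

The divider's output (Thévenin) resistance is R₁‖R₂ = 453.6 Ω.
Fractional drop under load = R_th/(R_th + R_L) = 453.6 / (453.6 + 10500) = 0.04141.
So the output falls by 4.14 %.

4.14 %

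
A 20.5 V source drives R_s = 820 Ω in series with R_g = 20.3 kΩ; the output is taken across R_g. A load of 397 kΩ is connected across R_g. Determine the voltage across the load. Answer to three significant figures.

The load sits in parallel with R_g: R_g‖R_L = (20300 × 397000) / (20300 + 397000) = 19310 Ω.
V_out = 20.5 × 19310 / (820 + 19310) = 20.5 × 19310/20130 = 19.7 V.
(Unloaded it would have been 19.7 V.)

V_out ≈ 19.7 V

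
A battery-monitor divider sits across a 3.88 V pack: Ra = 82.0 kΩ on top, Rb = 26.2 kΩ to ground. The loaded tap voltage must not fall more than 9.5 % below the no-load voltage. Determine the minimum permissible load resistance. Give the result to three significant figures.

R_L(min) ≈ 189 kΩ

Output resistance R_th = Ra‖Rb = (82.0 × 26.2)/108.2 = 19.86 kΩ.
The fractional drop is R_th/(R_th + R_L); requiring this ≤ 0.0950 gives R_L ≥ R_th(1/0.0950 − 1) = 19.86 × 9.526 = 189 kΩ.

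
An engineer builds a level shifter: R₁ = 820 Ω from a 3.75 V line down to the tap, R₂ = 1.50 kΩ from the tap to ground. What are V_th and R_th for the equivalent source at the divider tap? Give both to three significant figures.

V_th = 2.42 V, R_th = 530 Ω

V_th is the open-circuit tap voltage: 3.75 × 1500/(820 + 1500) = 2.42 V.
With the supply zeroed, R₁ and R₂ appear in parallel from the tap: R_th = R₁‖R₂ = (820 × 1500)/2320 = 530 Ω.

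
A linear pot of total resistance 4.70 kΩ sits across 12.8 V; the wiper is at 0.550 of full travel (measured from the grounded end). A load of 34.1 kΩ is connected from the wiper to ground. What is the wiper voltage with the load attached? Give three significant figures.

V ≈ 6.81 V

The wiper splits the pot into (1−α)R = 2.115 kΩ above and αR = 2.585 kΩ below.
Lower section ‖ load = 2.403 kΩ.
V_wiper = 12.8 × 2.403/(2.115 + 2.403) = 6.81 V.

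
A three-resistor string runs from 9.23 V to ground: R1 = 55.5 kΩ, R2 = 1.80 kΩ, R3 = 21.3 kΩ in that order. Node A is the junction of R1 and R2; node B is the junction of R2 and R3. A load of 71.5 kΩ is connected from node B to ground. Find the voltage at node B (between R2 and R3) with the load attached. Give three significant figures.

At node B, R3 is in parallel with the load: R3‖R_L = 16.41 kΩ.
Below node A the resistance is R2 + (R3‖R_L) = 18.21 kΩ, so V_A = 9.23 × 18.21/73.71 = 2.280 V.
Then V_B = V_A × (R3‖R_L)/(R2 + R3‖R_L) = 2.280 × 16.41/18.21 = 2.05 V.

V ≈ 2.05 V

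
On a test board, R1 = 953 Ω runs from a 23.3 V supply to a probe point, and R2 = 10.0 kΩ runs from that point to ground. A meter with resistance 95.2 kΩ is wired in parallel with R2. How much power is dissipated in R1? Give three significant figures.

P ≈ 5.17 mW

Total resistance from the source is R1 + (R2‖R_L) = 10000 Ω, so I = 23.3/10000 Ω = 2.329 mA.
P = I²·R1 = (2.329 mA)² × 953 Ω = 5.17 mW.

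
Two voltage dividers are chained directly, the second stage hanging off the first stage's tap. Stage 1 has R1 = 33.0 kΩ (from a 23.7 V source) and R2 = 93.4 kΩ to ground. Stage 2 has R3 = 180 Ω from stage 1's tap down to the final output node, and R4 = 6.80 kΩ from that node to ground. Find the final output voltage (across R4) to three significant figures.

V_out ≈ 3.80 V

Stage 2 presents R3+R4 = 6980 Ω as a load on stage 1's tap.
Stage 1's lower leg becomes R2‖(R3+R4) = 6495 Ω, so V_mid = 23.7 × 6495/39490 = 3.897 V.
Stage 2 is itself unloaded: V_out = V_mid × R4/(R3+R4) = 3.897 × 6800/6980 = 3.80 V.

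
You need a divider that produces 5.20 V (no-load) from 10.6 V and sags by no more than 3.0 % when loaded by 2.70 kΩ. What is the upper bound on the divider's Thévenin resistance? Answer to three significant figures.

Loading drop = R_th/(R_th + R_L) ≤ 0.0300, so R_th ≤ R_L · ε/(1−ε) = 2.70 kΩ × 0.0300/0.9700 = 83.5 Ω.
(Any R1, R2 with R2/(R1+R2) = 0.491 and R1‖R2 ≤ 83.5 Ω will meet the spec.)

R_th ≤ 83.5 Ω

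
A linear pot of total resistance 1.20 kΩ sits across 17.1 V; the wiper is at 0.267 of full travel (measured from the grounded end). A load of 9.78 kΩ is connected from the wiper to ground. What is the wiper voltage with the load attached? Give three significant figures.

V ≈ 4.46 V

The wiper splits the pot into (1−α)R = 879.6 Ω above and αR = 320.4 Ω below.
Lower section ‖ load = 310.2 Ω.
V_wiper = 17.1 × 310.2/(879.6 + 310.2) = 4.46 V.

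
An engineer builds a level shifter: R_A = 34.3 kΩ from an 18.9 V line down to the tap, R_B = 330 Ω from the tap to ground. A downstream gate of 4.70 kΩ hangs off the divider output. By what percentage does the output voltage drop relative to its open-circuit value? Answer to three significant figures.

6.50 %

The divider's output (Thévenin) resistance is R_A‖R_B = 326.9 Ω.
Fractional drop under load = R_th/(R_th + R_L) = 326.9 / (326.9 + 4700) = 0.06502.
So the output falls by 6.50 %.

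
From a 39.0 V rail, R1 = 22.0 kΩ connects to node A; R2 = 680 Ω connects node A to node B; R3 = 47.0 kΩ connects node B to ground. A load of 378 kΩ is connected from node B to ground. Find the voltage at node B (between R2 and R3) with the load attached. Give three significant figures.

At node B, R3 is in parallel with the load: R3‖R_L = 41800 Ω.
Below node A the resistance is R2 + (R3‖R_L) = 42480 Ω, so V_A = 39.0 × 42480/64480 = 25.69 V.
Then V_B = V_A × (R3‖R_L)/(R2 + R3‖R_L) = 25.69 × 41800/42480 = 25.3 V.

V ≈ 25.3 V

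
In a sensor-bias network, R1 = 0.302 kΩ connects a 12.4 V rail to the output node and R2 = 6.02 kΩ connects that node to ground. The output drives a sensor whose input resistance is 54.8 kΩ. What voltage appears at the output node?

V_out ≈ 11.7 V

The load sits in parallel with R2: R2‖R_L = (6020 × 54800) / (6020 + 54800) = 5424 Ω.
V_out = 12.4 × 5424 / (302 + 5424) = 12.4 × 5424/5726 = 11.7 V.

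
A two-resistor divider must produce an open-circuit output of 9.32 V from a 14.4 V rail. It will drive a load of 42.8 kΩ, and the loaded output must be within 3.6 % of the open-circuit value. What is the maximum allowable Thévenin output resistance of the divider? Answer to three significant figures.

R_th ≤ 1.60 kΩ

Loading drop = R_th/(R_th + R_L) ≤ 0.0360, so R_th ≤ R_L · ε/(1−ε) = 42.8 kΩ × 0.0360/0.9640 = 1.60 kΩ.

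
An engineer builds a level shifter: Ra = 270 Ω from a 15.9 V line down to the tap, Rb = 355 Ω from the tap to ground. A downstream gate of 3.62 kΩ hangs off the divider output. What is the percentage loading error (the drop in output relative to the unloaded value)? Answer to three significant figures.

4.06 %

The divider's output (Thévenin) resistance is Ra‖Rb = 153.4 Ω.
Fractional drop under load = R_th/(R_th + R_L) = 153.4 / (153.4 + 3620) = 0.04064.
So the output falls by 4.06 %.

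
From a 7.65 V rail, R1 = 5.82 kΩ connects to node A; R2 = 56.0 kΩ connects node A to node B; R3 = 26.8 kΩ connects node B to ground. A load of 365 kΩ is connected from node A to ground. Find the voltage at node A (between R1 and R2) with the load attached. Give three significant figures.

V ≈ 7.04 V

Below node A the series string R2+R3 = 82.80 kΩ sits in parallel with the 365 kΩ load: 67.49 kΩ.
V_A = 7.65 × 67.49/(5.82 + 67.49) = 7.04 V.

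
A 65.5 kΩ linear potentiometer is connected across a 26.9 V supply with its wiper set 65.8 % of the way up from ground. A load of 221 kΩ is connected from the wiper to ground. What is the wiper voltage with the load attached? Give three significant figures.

V ≈ 16.6 V

The wiper splits the pot into (1−α)R = 22.40 kΩ above and αR = 43.10 kΩ below.
Lower section ‖ load = 36.07 kΩ.
V_wiper = 26.9 × 36.07/(22.40 + 36.07) = 16.6 V.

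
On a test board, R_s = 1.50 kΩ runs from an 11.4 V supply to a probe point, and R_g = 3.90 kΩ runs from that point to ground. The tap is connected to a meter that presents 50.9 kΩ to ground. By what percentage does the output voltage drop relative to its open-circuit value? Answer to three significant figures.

2.08 %

The divider's output (Thévenin) resistance is R_s‖R_g = 1.083 kΩ.
Fractional drop under load = R_th/(R_th + R_L) = 1.083 / (1.083 + 50.9) = 0.02084.
So the output falls by 2.08 %.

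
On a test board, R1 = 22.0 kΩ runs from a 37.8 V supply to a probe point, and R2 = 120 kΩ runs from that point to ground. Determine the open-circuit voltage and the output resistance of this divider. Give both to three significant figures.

V_th is the open-circuit tap voltage: 37.8 × 120/(22.0 + 120) = 31.9 V.
With the supply zeroed, R1 and R2 appear in parallel from the tap: R_th = R1‖R2 = (22.0 × 120)/142.0 = 18.6 kΩ.

V_th = 31.9 V, R_th = 18.6 kΩ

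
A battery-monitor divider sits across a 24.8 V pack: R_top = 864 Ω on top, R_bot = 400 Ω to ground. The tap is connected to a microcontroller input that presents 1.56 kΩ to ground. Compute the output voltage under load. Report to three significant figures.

The load sits in parallel with R_bot: R_bot‖R_L = (400 × 1560) / (400 + 1560) = 318.4 Ω.
V_out = 24.8 × 318.4 / (864 + 318.4) = 24.8 × 318.4/1182 = 6.68 V.
(Unloaded it would have been 7.85 V.)

V_out ≈ 6.68 V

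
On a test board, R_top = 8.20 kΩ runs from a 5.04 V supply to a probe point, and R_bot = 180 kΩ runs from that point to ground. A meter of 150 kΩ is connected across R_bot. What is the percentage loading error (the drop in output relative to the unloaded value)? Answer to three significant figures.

The divider's output (Thévenin) resistance is R_top‖R_bot = 7.843 kΩ.
Fractional drop under load = R_th/(R_th + R_L) = 7.843 / (7.843 + 150) = 0.04969.
So the output falls by 4.97 %.

4.97 %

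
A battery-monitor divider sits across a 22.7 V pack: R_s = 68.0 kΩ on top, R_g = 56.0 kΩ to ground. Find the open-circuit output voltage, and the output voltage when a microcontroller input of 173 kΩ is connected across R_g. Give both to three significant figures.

Open-circuit: V = 22.7 × 56.0/(68.0 + 56.0) = 10.3 V.
With the load, R_g becomes R_g‖R_L = 42.31 kΩ, so V = 22.7 × 42.31/110.3 = 8.71 V.

Unloaded: 10.3 V; loaded: 8.71 V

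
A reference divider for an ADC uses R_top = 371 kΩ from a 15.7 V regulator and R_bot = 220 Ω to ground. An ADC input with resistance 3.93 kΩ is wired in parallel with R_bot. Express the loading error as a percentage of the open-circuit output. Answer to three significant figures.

5.30 %

The divider's output (Thévenin) resistance is R_top‖R_bot = 219.9 Ω.
Fractional drop under load = R_th/(R_th + R_L) = 219.9 / (219.9 + 3930) = 0.05298.
So the output falls by 5.30 %.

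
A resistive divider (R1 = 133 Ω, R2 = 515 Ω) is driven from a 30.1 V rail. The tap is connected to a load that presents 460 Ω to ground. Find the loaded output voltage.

The load sits in parallel with R2: R2‖R_L = (515 × 460) / (515 + 460) = 243.0 Ω.
V_out = 30.1 × 243.0 / (133 + 243.0) = 30.1 × 243.0/376.0 = 19.5 V.

V_out ≈ 19.5 V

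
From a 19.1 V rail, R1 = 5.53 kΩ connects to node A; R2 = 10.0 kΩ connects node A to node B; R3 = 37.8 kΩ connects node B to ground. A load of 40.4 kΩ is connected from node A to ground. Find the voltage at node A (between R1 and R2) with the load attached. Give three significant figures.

V ≈ 15.2 V

Below node A the series string R2+R3 = 47.80 kΩ sits in parallel with the 40.4 kΩ load: 21.89 kΩ.
V_A = 19.1 × 21.89/(5.53 + 21.89) = 15.2 V.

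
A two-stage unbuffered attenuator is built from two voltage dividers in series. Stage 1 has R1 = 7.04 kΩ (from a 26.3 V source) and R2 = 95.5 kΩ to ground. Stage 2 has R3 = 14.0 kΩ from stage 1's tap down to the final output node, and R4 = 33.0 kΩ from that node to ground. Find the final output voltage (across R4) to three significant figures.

V_out ≈ 15.1 V

Stage 2 presents R3+R4 = 47.00 kΩ as a load on stage 1's tap.
Stage 1's lower leg becomes R2‖(R3+R4) = 31.50 kΩ, so V_mid = 26.3 × 31.50/38.54 = 21.50 V.
Stage 2 is itself unloaded: V_out = V_mid × R4/(R3+R4) = 21.50 × 33.0/47.00 = 15.1 V.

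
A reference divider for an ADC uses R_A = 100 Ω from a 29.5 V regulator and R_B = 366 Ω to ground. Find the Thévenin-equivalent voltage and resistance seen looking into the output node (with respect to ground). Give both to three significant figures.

V_th = 23.2 V, R_th = 78.5 Ω

V_th is the open-circuit tap voltage: 29.5 × 366/(100 + 366) = 23.2 V.
With the supply zeroed, R_A and R_B appear in parallel from the tap: R_th = R_A‖R_B = (100 × 366)/466.0 = 78.5 Ω.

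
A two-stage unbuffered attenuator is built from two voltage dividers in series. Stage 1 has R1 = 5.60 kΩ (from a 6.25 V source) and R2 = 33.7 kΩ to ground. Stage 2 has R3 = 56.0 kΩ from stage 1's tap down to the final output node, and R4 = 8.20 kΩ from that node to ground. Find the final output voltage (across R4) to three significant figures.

Stage 2 presents R3+R4 = 64.20 kΩ as a load on stage 1's tap.
Stage 1's lower leg becomes R2‖(R3+R4) = 22.10 kΩ, so V_mid = 6.25 × 22.10/27.70 = 4.986 V.
Stage 2 is itself unloaded: V_out = V_mid × R4/(R3+R4) = 4.986 × 8.20/64.20 = 0.637 V.

V_out ≈ 0.637 V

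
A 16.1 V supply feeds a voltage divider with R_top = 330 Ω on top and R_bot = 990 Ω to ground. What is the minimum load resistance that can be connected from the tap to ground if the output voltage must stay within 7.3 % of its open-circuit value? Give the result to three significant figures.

R_L(min) ≈ 3.14 kΩ

Output resistance R_th = R_top‖R_bot = (330 × 990)/1320 = 247.5 Ω.
The fractional drop is R_th/(R_th + R_L); requiring this ≤ 0.0730 gives R_L ≥ R_th(1/0.0730 − 1) = 247.5 × 12.70 = 3.14 kΩ.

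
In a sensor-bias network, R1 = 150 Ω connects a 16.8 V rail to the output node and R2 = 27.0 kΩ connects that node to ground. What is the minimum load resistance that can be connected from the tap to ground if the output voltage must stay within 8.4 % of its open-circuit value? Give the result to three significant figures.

Output resistance R_th = R1‖R2 = (150 × 27000)/27150 = 149.2 Ω.
The fractional drop is R_th/(R_th + R_L); requiring this ≤ 0.0840 gives R_L ≥ R_th(1/0.0840 − 1) = 149.2 × 10.90 = 1.63 kΩ.

R_L(min) ≈ 1.63 kΩ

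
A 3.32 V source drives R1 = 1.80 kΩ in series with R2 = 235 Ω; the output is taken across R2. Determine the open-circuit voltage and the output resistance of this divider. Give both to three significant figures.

V_th is the open-circuit tap voltage: 3.32 × 235/(1800 + 235) = 0.383 V.
With the supply zeroed, R1 and R2 appear in parallel from the tap: R_th = R1‖R2 = (1800 × 235)/2035 = 208 Ω.

V_th = 0.383 V, R_th = 208 Ω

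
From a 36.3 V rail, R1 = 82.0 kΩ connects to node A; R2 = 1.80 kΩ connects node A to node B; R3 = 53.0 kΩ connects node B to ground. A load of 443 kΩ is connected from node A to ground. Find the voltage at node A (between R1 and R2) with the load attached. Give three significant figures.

Below node A the series string R2+R3 = 54.80 kΩ sits in parallel with the 443 kΩ load: 48.77 kΩ.
V_A = 36.3 × 48.77/(82.0 + 48.77) = 13.5 V.

V ≈ 13.5 V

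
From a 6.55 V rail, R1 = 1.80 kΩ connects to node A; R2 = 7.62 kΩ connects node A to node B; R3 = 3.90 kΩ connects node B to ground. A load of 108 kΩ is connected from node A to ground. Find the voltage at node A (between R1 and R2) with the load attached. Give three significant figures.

Below node A the series string R2+R3 = 11.52 kΩ sits in parallel with the 108 kΩ load: 10.41 kΩ.
V_A = 6.55 × 10.41/(1.80 + 10.41) = 5.58 V.

V ≈ 5.58 V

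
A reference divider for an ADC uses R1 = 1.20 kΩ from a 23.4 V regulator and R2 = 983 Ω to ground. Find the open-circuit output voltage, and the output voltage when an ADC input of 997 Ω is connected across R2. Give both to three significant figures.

Open-circuit: V = 23.4 × 983/(1200 + 983) = 10.5 V.
With the load, R2 becomes R2‖R_L = 495.0 Ω, so V = 23.4 × 495.0/1695 = 6.83 V.

Unloaded: 10.5 V; loaded: 6.83 V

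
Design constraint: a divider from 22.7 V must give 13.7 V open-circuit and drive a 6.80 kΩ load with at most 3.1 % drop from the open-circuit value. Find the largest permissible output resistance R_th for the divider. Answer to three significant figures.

R_th ≤ 218 Ω

Loading drop = R_th/(R_th + R_L) ≤ 0.0310, so R_th ≤ R_L · ε/(1−ε) = 6.80 kΩ × 0.0310/0.9690 = 218 Ω.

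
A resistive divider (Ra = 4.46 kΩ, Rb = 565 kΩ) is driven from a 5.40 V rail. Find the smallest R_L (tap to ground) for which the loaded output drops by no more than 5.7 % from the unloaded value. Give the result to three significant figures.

R_L(min) ≈ 73.2 kΩ

Output resistance R_th = Ra‖Rb = (4.46 × 565)/569.5 = 4.425 kΩ.
The fractional drop is R_th/(R_th + R_L); requiring this ≤ 0.0570 gives R_L ≥ R_th(1/0.0570 − 1) = 4.425 × 16.54 = 73.2 kΩ.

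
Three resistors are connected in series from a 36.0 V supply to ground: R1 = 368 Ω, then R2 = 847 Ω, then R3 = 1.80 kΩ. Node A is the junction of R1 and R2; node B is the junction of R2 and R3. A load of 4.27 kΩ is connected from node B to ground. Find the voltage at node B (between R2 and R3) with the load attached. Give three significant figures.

At node B, R3 is in parallel with the load: R3‖R_L = 1266 Ω.
Below node A the resistance is R2 + (R3‖R_L) = 2113 Ω, so V_A = 36.0 × 2113/2481 = 30.66 V.
Then V_B = V_A × (R3‖R_L)/(R2 + R3‖R_L) = 30.66 × 1266/2113 = 18.4 V.

V ≈ 18.4 V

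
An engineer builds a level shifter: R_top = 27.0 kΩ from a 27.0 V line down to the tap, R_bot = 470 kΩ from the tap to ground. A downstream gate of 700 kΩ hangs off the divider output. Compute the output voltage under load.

V_out ≈ 24.6 V

The load sits in parallel with R_bot: R_bot‖R_L = (470 × 700) / (470 + 700) = 281.2 kΩ.
V_out = 27.0 × 281.2 / (27.0 + 281.2) = 27.0 × 281.2/308.2 = 24.6 V.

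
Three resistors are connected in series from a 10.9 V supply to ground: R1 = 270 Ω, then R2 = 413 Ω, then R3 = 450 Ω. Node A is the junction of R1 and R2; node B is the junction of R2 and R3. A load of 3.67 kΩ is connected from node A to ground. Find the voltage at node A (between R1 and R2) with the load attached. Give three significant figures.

Below node A the series string R2+R3 = 863.0 Ω sits in parallel with the 3670 Ω load: 698.7 Ω.
V_A = 10.9 × 698.7/(270 + 698.7) = 7.86 V.

V ≈ 7.86 V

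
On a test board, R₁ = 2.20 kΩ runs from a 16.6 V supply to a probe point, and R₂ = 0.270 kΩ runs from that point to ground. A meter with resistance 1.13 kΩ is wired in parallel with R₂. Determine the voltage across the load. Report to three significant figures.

V_out ≈ 1.50 V

The load sits in parallel with R₂: R₂‖R_L = (270 × 1130) / (270 + 1130) = 217.9 Ω.
V_out = 16.6 × 217.9 / (2200 + 217.9) = 16.6 × 217.9/2418 = 1.50 V.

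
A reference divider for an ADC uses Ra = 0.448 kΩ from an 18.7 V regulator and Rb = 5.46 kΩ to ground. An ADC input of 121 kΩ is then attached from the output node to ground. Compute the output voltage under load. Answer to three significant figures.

V_out ≈ 17.2 V

The load sits in parallel with Rb: Rb‖R_L = (5460 × 121000) / (5460 + 121000) = 5224 Ω.
V_out = 18.7 × 5224 / (448 + 5224) = 18.7 × 5224/5672 = 17.2 V.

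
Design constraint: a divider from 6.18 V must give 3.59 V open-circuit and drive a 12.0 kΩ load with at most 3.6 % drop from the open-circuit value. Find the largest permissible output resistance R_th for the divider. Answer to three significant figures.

R_th ≤ 448 Ω

Loading drop = R_th/(R_th + R_L) ≤ 0.0360, so R_th ≤ R_L · ε/(1−ε) = 12.0 kΩ × 0.0360/0.9640 = 448 Ω.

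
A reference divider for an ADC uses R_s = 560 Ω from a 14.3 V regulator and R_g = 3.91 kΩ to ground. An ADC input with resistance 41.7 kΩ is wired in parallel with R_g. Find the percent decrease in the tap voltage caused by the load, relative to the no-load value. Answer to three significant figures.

1.16 %

The divider's output (Thévenin) resistance is R_s‖R_g = 489.8 Ω.
Fractional drop under load = R_th/(R_th + R_L) = 489.8 / (489.8 + 41700) = 0.01161.
So the output falls by 1.16 %.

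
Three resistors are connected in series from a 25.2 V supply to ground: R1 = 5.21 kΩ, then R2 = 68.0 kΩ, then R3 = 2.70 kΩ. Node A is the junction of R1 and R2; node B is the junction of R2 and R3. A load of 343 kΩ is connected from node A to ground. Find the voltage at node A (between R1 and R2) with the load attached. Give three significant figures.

Below node A the series string R2+R3 = 70.70 kΩ sits in parallel with the 343 kΩ load: 58.62 kΩ.
V_A = 25.2 × 58.62/(5.21 + 58.62) = 23.1 V.

V ≈ 23.1 V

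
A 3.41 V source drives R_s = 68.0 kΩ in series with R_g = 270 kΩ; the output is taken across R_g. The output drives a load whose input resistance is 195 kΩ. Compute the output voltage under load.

V_out ≈ 2.13 V

The load sits in parallel with R_g: R_g‖R_L = (270 × 195) / (270 + 195) = 113.2 kΩ.
V_out = 3.41 × 113.2 / (68.0 + 113.2) = 3.41 × 113.2/181.2 = 2.13 V.
(Unloaded it would have been 2.72 V.)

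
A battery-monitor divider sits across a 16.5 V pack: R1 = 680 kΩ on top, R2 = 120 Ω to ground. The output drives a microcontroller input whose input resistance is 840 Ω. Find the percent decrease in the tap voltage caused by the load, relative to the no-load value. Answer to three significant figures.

Unloaded V = 16.5 × 120/680100 = 0.0029113 V.
Loaded: R2‖R_L = 105.0 Ω, giving V = 16.5 × 105.0/680100 = 0.0025474 V.
Drop = (0.0029113 − 0.0025474) / 0.0029113 = 12.5 %.

12.5 %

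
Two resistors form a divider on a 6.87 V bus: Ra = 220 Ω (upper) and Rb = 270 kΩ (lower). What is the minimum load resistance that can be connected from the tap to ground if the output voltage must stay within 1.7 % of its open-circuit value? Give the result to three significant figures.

R_L(min) ≈ 12.7 kΩ

Output resistance R_th = Ra‖Rb = (220 × 270000)/270200 = 219.8 Ω.
The fractional drop is R_th/(R_th + R_L); requiring this ≤ 0.0170 gives R_L ≥ R_th(1/0.0170 − 1) = 219.8 × 57.82 = 12.7 kΩ.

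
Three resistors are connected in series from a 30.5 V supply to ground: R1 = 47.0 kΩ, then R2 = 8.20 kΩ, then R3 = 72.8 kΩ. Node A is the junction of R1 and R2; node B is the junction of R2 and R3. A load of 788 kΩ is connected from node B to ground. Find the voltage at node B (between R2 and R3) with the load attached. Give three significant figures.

At node B, R3 is in parallel with the load: R3‖R_L = 66.64 kΩ.
Below node A the resistance is R2 + (R3‖R_L) = 74.84 kΩ, so V_A = 30.5 × 74.84/121.8 = 18.73 V.
Then V_B = V_A × (R3‖R_L)/(R2 + R3‖R_L) = 18.73 × 66.64/74.84 = 16.7 V.

V ≈ 16.7 V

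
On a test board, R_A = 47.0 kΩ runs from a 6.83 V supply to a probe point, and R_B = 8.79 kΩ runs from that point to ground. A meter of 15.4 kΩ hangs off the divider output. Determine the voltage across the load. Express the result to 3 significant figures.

The load sits in parallel with R_B: R_B‖R_L = (8.79 × 15.4) / (8.79 + 15.4) = 5.596 kΩ.
V_out = 6.83 × 5.596 / (47.0 + 5.596) = 6.83 × 5.596/52.60 = 0.727 V.
(Unloaded it would have been 1.08 V.)

V_out ≈ 0.727 V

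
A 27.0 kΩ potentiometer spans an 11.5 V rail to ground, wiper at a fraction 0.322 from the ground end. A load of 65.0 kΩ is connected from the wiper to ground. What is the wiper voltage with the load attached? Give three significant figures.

The wiper splits the pot into (1−α)R = 18.31 kΩ above and αR = 8.694 kΩ below.
Lower section ‖ load = 7.668 kΩ.
V_wiper = 11.5 × 7.668/(18.31 + 7.668) = 3.40 V.

V ≈ 3.40 V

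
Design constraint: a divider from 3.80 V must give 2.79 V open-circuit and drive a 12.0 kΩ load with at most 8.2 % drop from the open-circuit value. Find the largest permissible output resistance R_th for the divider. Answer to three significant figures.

Loading drop = R_th/(R_th + R_L) ≤ 0.0820, so R_th ≤ R_L · ε/(1−ε) = 12.0 kΩ × 0.0820/0.9180 = 1.07 kΩ.
(Any R1, R2 with R2/(R1+R2) = 0.734 and R1‖R2 ≤ 1.07 kΩ will meet the spec.)

R_th ≤ 1.07 kΩ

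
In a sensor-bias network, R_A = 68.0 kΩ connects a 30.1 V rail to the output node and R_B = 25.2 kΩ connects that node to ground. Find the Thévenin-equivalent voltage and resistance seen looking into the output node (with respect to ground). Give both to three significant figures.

V_th = 8.14 V, R_th = 18.4 kΩ

V_th is the open-circuit tap voltage: 30.1 × 25.2/(68.0 + 25.2) = 8.14 V.
With the supply zeroed, R_A and R_B appear in parallel from the tap: R_th = R_A‖R_B = (68.0 × 25.2)/93.20 = 18.4 kΩ.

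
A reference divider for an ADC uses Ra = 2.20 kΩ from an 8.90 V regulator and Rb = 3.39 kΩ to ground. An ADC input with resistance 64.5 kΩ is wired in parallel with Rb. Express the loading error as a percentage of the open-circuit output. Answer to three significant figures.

2.03 %

The divider's output (Thévenin) resistance is Ra‖Rb = 1.334 kΩ.
Fractional drop under load = R_th/(R_th + R_L) = 1.334 / (1.334 + 64.5) = 0.02027.
So the output falls by 2.03 %.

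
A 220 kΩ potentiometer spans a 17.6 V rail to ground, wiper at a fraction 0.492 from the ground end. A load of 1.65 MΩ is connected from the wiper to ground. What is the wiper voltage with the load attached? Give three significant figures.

The wiper splits the pot into (1−α)R = 111.8 kΩ above and αR = 108.2 kΩ below.
Lower section ‖ load = 101.6 kΩ.
V_wiper = 17.6 × 101.6/(111.8 + 101.6) = 8.38 V.

V ≈ 8.38 V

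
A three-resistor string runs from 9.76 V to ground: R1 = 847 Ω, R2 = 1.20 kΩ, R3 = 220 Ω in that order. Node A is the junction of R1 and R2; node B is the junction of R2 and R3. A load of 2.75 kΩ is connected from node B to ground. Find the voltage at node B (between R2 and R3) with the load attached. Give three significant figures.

At node B, R3 is in parallel with the load: R3‖R_L = 203.7 Ω.
Below node A the resistance is R2 + (R3‖R_L) = 1404 Ω, so V_A = 9.76 × 1404/2251 = 6.087 V.
Then V_B = V_A × (R3‖R_L)/(R2 + R3‖R_L) = 6.087 × 203.7/1404 = 0.883 V.

V ≈ 0.883 V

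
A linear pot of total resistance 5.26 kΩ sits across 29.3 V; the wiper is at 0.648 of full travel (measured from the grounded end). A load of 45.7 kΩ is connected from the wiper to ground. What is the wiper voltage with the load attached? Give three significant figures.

V ≈ 18.5 V

The wiper splits the pot into (1−α)R = 1.852 kΩ above and αR = 3.408 kΩ below.
Lower section ‖ load = 3.172 kΩ.
V_wiper = 29.3 × 3.172/(1.852 + 3.172) = 18.5 V.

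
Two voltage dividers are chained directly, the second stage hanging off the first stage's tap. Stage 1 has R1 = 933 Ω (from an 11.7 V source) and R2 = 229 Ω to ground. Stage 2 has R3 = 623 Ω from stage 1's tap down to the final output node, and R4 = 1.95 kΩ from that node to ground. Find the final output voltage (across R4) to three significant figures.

Stage 2 presents R3+R4 = 2573 Ω as a load on stage 1's tap.
Stage 1's lower leg becomes R2‖(R3+R4) = 210.3 Ω, so V_mid = 11.7 × 210.3/1143 = 2.152 V.
Stage 2 is itself unloaded: V_out = V_mid × R4/(R3+R4) = 2.152 × 1950/2573 = 1.63 V.

V_out ≈ 1.63 V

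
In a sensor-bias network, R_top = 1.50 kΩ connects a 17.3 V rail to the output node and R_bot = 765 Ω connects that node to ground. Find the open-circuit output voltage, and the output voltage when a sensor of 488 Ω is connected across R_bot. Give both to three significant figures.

Open-circuit: V = 17.3 × 765/(1500 + 765) = 5.84 V.
With the load, R_bot becomes R_bot‖R_L = 297.9 Ω, so V = 17.3 × 297.9/1798 = 2.87 V.

Unloaded: 5.84 V; loaded: 2.87 V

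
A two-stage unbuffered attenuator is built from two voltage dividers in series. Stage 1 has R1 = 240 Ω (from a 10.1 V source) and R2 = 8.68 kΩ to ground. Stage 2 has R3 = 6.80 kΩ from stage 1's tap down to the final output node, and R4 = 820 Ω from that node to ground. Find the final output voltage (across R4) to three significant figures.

Stage 2 presents R3+R4 = 7620 Ω as a load on stage 1's tap.
Stage 1's lower leg becomes R2‖(R3+R4) = 4058 Ω, so V_mid = 10.1 × 4058/4298 = 9.536 V.
Stage 2 is itself unloaded: V_out = V_mid × R4/(R3+R4) = 9.536 × 820/7620 = 1.03 V.

V_out ≈ 1.03 V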